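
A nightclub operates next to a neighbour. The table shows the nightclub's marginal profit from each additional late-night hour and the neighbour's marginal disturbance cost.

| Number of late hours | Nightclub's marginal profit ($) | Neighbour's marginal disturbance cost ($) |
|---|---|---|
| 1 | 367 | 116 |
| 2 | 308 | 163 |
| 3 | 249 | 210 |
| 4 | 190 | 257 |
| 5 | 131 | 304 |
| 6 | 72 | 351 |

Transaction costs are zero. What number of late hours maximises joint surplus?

3

Bargaining reaches the level where marginal profit last exceeds marginal disturbance cost.
That holds through level 3 (249 ≥ 210) but not at 4 (190 < 257).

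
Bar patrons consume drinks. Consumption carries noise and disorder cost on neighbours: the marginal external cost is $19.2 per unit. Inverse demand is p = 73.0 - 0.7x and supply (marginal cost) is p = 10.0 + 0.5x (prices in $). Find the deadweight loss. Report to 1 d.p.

Market equilibrium (private): 10.0 + 0.5x = 73.0 - 0.7x → x_m = 52.5000.
Social marginal benefit = demand − MEC = 53.8 - 0.7x.
Set SMB = MC: 53.8 - 0.7x = 10.0 + 0.5x → x* = 36.5000.
The welfare-loss triangle has base |x_m − x*| and height MEC(x_m) (the vertical gap between SMB and MC is zero at x* and MEC at x_m).
DWL = ½ × 16.0000 × 19.2000 = 153.6000.

DWL = $153.6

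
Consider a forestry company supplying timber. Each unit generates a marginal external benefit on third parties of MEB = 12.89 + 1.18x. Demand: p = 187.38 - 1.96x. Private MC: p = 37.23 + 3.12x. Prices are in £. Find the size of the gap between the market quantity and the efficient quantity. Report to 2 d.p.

12.25 units

Market equilibrium (private): 37.23 + 3.12x = 187.38 - 1.96x → x_m = 29.5571.
Social marginal cost = private MC − MEB = 24.34 + 1.94x.
Set SMC = demand: 24.34 + 1.94x = 187.38 - 1.96x → x* = 41.8051.
Gap = |29.5571 − 41.8051| = 12.2480.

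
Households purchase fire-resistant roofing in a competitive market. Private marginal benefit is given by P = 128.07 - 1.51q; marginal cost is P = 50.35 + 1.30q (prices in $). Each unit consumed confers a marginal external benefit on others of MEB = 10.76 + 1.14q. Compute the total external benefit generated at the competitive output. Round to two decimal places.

Market equilibrium (private): 50.35 + 1.30q = 128.07 - 1.51q → q_m = 27.6584.
Total external benefit = ∫₀^{q_m} (10.76 + 1.14q) dq = 10.76×27.6584 + ½×1.14×27.6584² = 733.6470.

$733.65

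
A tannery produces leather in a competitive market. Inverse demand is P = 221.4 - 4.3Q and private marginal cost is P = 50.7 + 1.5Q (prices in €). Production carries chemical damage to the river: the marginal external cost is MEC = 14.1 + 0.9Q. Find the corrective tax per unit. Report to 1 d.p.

Social marginal cost = private MC + MEC = 64.8 + 2.4Q.
Set SMC = demand: 64.8 + 2.4Q = 221.4 - 4.3Q → Q* = 23.3731.
The Pigouvian tax equals MEC at Q*: 14.1 + 0.9×23.3731 = 35.1358.

tax = €35.1 per unit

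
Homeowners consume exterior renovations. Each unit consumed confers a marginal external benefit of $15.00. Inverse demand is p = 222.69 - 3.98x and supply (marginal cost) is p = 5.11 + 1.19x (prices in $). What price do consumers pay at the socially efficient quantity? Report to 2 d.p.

P = $43.64

Social marginal benefit = demand + MEB = 237.69 - 3.98x.
Set SMB = MC: 237.69 - 3.98x = 5.11 + 1.19x → x* = 44.9865.
Consumer price on the demand curve at x*: 222.69 − 3.98×44.9865 = 43.6437.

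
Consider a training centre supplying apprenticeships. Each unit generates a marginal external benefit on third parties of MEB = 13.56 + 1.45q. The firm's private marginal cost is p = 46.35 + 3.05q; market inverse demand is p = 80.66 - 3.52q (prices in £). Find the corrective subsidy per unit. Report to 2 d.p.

subsidy = £27.12 per unit

Social marginal cost = private MC − MEB = 32.79 + 1.60q.
Set SMC = demand: 32.79 + 1.60q = 80.66 - 3.52q → q* = 9.3496.
The Pigouvian subsidy equals MEB at q*: 13.56 + 1.45×9.3496 = 27.1169.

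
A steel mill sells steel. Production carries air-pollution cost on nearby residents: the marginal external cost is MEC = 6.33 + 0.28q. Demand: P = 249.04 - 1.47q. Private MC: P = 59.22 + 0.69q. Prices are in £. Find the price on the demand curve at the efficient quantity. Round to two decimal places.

Social marginal cost = private MC + MEC = 65.55 + 0.97q.
Set SMC = demand: 65.55 + 0.97q = 249.04 - 1.47q → q* = 75.2008.
Consumer price on the demand curve at q*: 249.04 − 1.47×75.2008 = 138.4948.

P = £138.49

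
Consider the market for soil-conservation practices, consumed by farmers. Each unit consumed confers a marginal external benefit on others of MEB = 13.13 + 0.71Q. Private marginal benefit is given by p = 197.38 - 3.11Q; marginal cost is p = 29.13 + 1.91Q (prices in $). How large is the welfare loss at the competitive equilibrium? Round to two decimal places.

DWL = $158.18

Market equilibrium (private): 29.13 + 1.91Q = 197.38 - 3.11Q → Q_m = 33.5159.
Social marginal benefit = demand + MEB = 210.51 - 2.40Q.
Set SMB = MC: 210.51 - 2.40Q = 29.13 + 1.91Q → Q* = 42.0835.
The welfare-loss triangle has base |Q_m − Q*| and height MEB(Q_m) (the vertical gap between SMB and MC is zero at Q* and MEB at Q_m).
DWL = ½ × 8.5676 × 36.9263 = 158.1849.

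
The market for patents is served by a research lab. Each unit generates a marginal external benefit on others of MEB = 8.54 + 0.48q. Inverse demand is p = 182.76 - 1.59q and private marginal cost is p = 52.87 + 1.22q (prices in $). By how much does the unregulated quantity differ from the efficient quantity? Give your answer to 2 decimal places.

Market equilibrium (private): 52.87 + 1.22q = 182.76 - 1.59q → q_m = 46.2242.
Social marginal cost = private MC − MEB = 44.33 + 0.74q.
Set SMC = demand: 44.33 + 0.74q = 182.76 - 1.59q → q* = 59.4120.
Gap = |46.2242 − 59.4120| = 13.1878.

13.19 units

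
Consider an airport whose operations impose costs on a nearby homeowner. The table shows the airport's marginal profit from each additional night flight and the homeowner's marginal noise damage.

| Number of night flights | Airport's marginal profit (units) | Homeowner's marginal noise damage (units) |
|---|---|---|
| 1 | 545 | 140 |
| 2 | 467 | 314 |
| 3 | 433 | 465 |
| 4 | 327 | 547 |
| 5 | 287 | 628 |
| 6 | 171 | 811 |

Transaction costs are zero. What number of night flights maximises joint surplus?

Bargaining reaches the level where marginal profit last exceeds marginal noise damage.
That holds through level 2 (467 ≥ 314) but not at 3 (433 < 465).

2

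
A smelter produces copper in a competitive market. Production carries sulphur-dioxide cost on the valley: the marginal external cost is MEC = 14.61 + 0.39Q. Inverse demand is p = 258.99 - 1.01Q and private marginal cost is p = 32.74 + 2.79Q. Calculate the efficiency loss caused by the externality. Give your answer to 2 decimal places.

DWL = 170.78

Market equilibrium (private): 32.74 + 2.79Q = 258.99 - 1.01Q → Q_m = 59.5395.
Social marginal cost = private MC + MEC = 47.35 + 3.18Q.
Set SMC = demand: 47.35 + 3.18Q = 258.99 - 1.01Q → Q* = 50.5107.
The loss is the area between SMC and demand from Q* to Q_m; with linear curves that's a triangle of height MEC(Q_m).
DWL = ½ × 9.0288 × 37.8304 = 170.7816.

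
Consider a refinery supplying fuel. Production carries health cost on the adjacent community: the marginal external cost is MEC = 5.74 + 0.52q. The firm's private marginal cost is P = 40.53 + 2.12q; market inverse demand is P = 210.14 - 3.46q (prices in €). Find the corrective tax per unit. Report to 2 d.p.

Social marginal cost = private MC + MEC = 46.27 + 2.64q.
Set SMC = demand: 46.27 + 2.64q = 210.14 - 3.46q → q* = 26.8639.
The Pigouvian tax equals MEC at q*: 5.74 + 0.52×26.8639 = 19.7092.

tax = €19.71 per unit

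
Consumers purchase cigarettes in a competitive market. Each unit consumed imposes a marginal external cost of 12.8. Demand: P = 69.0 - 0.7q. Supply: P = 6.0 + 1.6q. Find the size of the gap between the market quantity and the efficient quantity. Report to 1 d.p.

Market equilibrium (private): 6.0 + 1.6q = 69.0 - 0.7q → q_m = 27.3913.
Social marginal benefit = demand − MEC = 56.2 - 0.7q.
Set SMB = MC: 56.2 - 0.7q = 6.0 + 1.6q → q* = 21.8261.
Gap = |27.3913 − 21.8261| = 5.5652.

5.6 units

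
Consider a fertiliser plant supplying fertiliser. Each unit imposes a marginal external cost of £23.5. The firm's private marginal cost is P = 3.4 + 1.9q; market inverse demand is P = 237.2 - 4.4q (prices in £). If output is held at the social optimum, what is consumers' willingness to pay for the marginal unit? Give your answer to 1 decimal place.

Social marginal cost = private MC + MEC = 26.9 + 1.9q.
Set SMC = demand: 26.9 + 1.9q = 237.2 - 4.4q → q* = 33.3810.
Consumer price on the demand curve at q*: 237.2 − 4.4×33.3810 = 90.3236.

P = £90.3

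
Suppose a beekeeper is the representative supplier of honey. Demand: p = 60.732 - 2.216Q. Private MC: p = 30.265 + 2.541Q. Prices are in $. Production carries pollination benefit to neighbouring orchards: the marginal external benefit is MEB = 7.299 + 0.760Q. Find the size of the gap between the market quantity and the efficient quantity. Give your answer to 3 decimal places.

3.044 units

Market equilibrium (private): 30.265 + 2.541Q = 60.732 - 2.216Q → Q_m = 6.4047.
Social marginal cost = private MC − MEB = 22.966 + 1.781Q.
Set SMC = demand: 22.966 + 1.781Q = 60.732 - 2.216Q → Q* = 9.4486.
Gap = |6.4047 − 9.4486| = 3.0439.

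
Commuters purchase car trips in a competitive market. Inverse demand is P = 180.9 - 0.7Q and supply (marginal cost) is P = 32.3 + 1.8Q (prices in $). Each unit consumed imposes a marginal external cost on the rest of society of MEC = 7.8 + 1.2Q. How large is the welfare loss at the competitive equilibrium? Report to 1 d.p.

DWL = $846.1

Market equilibrium (private): 32.3 + 1.8Q = 180.9 - 0.7Q → Q_m = 59.4400.
Social marginal benefit = demand − MEC = 173.1 - 1.9Q.
Set SMB = MC: 173.1 - 1.9Q = 32.3 + 1.8Q → Q* = 38.0541.
Height of the DWL triangle at Q_m is MC(Q_m) − SMB(Q_m) = MEC(Q_m) = 79.1280.
DWL = ½ × 21.3859 × 79.1280 = 846.1117.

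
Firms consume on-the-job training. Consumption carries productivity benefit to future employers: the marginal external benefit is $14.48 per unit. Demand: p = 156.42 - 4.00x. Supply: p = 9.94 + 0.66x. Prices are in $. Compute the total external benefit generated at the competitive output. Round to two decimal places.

Market equilibrium (private): 9.94 + 0.66x = 156.42 - 4.00x → x_m = 31.4335.
Total external benefit = MEB × x_m = 14.48 × 31.4335 = 455.1571.

$455.16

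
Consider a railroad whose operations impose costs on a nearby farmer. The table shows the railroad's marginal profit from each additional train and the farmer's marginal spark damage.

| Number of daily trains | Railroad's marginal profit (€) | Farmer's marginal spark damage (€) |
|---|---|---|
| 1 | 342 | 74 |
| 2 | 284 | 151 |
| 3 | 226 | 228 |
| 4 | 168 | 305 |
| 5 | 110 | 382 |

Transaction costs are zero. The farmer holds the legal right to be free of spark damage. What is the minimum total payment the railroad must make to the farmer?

Efficient level: marginal profit ≥ marginal spark damage through level 2, so k* = 2.
With the farmer holding the right, the railroad must at least compensate total damage at k*: 74 + 151 = 225.

€225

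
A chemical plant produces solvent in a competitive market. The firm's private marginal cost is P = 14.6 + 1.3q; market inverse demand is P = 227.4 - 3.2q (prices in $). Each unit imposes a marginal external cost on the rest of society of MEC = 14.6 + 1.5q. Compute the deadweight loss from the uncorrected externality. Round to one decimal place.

Market equilibrium (private): 14.6 + 1.3q = 227.4 - 3.2q → q_m = 47.2889.
Social marginal cost = private MC + MEC = 29.2 + 2.8q.
Set SMC = demand: 29.2 + 2.8q = 227.4 - 3.2q → q* = 33.0333.
The loss is the area between SMC and demand from q* to q_m; with linear curves that's a triangle of height MEC(q_m).
DWL = ½ × 14.2556 × 85.5333 = 609.6643.

DWL = $609.7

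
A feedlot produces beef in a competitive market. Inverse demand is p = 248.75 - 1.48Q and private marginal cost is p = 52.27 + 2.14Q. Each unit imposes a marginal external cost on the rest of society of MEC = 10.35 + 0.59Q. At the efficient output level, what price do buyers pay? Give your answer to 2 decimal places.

P = 183.32

Social marginal cost = private MC + MEC = 62.62 + 2.73Q.
Set SMC = demand: 62.62 + 2.73Q = 248.75 - 1.48Q → Q* = 44.2114.
Consumer price on the demand curve at Q*: 248.75 − 1.48×44.2114 = 183.3171.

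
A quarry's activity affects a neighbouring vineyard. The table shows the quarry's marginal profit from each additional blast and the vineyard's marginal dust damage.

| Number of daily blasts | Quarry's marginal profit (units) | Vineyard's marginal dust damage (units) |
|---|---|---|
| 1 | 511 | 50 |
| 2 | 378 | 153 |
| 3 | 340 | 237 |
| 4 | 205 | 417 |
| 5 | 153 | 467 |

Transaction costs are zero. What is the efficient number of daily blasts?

Bargaining reaches the level where marginal profit last exceeds marginal dust damage.
That holds through level 3 (340 ≥ 237) but not at 4 (205 < 417).

3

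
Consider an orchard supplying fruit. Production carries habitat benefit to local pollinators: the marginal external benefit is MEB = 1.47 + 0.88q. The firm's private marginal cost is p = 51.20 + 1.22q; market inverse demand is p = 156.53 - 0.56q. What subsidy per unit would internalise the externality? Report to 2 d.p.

subsidy = 105.90 per unit

Social marginal cost = private MC − MEB = 49.73 + 0.34q.
Set SMC = demand: 49.73 + 0.34q = 156.53 - 0.56q → q* = 118.6667.
The Pigouvian subsidy equals MEB at q*: 1.47 + 0.88×118.6667 = 105.8967.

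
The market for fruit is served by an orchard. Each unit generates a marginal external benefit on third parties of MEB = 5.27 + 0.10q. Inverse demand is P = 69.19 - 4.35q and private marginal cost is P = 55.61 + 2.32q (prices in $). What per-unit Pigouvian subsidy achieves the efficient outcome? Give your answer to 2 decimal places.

Social marginal cost = private MC − MEB = 50.34 + 2.22q.
Set SMC = demand: 50.34 + 2.22q = 69.19 - 4.35q → q* = 2.8691.
The Pigouvian subsidy equals MEB at q*: 5.27 + 0.10×2.8691 = 5.5569.

subsidy = $5.56 per unit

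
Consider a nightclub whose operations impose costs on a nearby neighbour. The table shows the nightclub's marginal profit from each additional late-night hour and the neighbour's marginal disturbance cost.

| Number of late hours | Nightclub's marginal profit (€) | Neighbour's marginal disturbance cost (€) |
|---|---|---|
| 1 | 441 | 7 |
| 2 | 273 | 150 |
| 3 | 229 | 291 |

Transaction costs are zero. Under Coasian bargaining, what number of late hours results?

Bargaining reaches the level where marginal profit last exceeds marginal disturbance cost.
That holds through level 2 (273 ≥ 150) but not at 3 (229 < 291).

2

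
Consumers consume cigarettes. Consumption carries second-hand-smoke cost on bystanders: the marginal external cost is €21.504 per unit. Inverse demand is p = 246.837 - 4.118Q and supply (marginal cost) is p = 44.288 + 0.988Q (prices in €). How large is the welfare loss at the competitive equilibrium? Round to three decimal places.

DWL = €45.282

Market equilibrium (private): 44.288 + 0.988Q = 246.837 - 4.118Q → Q_m = 39.6688.
Social marginal benefit = demand − MEC = 225.333 - 4.118Q.
Set SMB = MC: 225.333 - 4.118Q = 44.288 + 0.988Q → Q* = 35.4573.
Height of the DWL triangle at Q_m is MC(Q_m) − SMB(Q_m) = MEC(Q_m) = 21.5040.
DWL = ½ × 4.2115 × 21.5040 = 45.2820.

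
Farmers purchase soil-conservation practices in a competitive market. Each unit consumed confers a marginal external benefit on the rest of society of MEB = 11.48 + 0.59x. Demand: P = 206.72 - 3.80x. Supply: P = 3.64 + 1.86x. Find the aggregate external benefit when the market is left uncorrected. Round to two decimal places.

Market equilibrium (private): 3.64 + 1.86x = 206.72 - 3.80x → x_m = 35.8799.
Total external benefit = ∫₀^{x_m} (11.48 + 0.59x) dx = 11.48×35.8799 + ½×0.59×35.8799² = 791.6746.

791.67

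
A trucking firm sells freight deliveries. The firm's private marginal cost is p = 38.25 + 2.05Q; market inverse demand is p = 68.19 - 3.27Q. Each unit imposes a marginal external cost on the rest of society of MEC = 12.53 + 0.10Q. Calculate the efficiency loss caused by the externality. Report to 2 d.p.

DWL = 15.81

Market equilibrium (private): 38.25 + 2.05Q = 68.19 - 3.27Q → Q_m = 5.6278.
Social marginal cost = private MC + MEC = 50.78 + 2.15Q.
Set SMC = demand: 50.78 + 2.15Q = 68.19 - 3.27Q → Q* = 3.2122.
Between Q* and Q_m the wedge SMC − demand runs linearly from 0 to MEC(Q_m), so the loss is a triangle.
DWL = ½ × 2.4156 × 13.0928 = 15.8135.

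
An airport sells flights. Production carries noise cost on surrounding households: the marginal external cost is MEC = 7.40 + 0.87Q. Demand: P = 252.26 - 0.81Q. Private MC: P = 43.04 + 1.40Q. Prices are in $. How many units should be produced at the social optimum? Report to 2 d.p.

Social marginal cost = private MC + MEC = 50.44 + 2.27Q.
Set SMC = demand: 50.44 + 2.27Q = 252.26 - 0.81Q → Q* = 65.5260.

Q* = 65.53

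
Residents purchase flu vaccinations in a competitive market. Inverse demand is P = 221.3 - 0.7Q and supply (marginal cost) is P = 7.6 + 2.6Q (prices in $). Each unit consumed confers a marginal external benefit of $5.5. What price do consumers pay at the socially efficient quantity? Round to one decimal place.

Social marginal benefit = demand + MEB = 226.8 - 0.7Q.
Set SMB = MC: 226.8 - 0.7Q = 7.6 + 2.6Q → Q* = 66.4242.
Consumer price on the demand curve at Q*: 221.3 − 0.7×66.4242 = 174.8031.

P = $174.8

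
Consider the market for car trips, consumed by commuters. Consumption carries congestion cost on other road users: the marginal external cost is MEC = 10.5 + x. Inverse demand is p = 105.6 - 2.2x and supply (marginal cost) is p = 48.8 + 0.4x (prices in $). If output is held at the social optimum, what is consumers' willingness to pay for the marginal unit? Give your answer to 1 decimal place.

P = $77.3

Social marginal benefit = demand − MEC = 95.1 - 3.2x.
Set SMB = MC: 95.1 - 3.2x = 48.8 + 0.4x → x* = 12.8611.
Consumer price on the demand curve at x*: 105.6 − 2.2×12.8611 = 77.3056.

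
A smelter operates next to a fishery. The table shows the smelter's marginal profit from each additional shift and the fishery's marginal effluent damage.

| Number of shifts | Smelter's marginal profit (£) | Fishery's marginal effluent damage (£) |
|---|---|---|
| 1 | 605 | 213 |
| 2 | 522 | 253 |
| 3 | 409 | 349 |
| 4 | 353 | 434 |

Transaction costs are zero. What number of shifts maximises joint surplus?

Bargaining reaches the level where marginal profit last exceeds marginal effluent damage.
That holds through level 3 (409 ≥ 349) but not at 4 (353 < 434).

3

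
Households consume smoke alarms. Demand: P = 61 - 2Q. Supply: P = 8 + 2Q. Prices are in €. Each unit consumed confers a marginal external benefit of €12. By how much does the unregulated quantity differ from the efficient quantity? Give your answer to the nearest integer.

3 units

Market equilibrium (private): 8 + 2Q = 61 - 2Q → Q_m = 13.2500.
Social marginal benefit = demand + MEB = 73 - 2Q.
Set SMB = MC: 73 - 2Q = 8 + 2Q → Q* = 16.2500.
Gap = |13.2500 − 16.2500| = 3.0000.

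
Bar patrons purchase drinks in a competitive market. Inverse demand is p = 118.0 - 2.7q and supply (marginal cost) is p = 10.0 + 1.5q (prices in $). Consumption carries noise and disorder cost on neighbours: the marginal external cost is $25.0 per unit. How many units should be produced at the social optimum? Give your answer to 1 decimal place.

q* = 19.8

Social marginal benefit = demand − MEC = 93.0 - 2.7q.
Set SMB = MC: 93.0 - 2.7q = 10.0 + 1.5q → q* = 19.7619.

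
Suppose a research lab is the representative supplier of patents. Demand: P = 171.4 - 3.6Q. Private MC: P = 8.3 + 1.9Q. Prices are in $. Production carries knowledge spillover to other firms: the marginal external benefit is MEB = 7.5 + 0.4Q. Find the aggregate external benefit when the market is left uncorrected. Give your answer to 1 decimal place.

$398.3

Market equilibrium (private): 8.3 + 1.9Q = 171.4 - 3.6Q → Q_m = 29.6545.
Total external benefit = ∫₀^{Q_m} (7.5 + 0.4Q) dQ = 7.5×29.6545 + ½×0.4×29.6545² = 398.2866.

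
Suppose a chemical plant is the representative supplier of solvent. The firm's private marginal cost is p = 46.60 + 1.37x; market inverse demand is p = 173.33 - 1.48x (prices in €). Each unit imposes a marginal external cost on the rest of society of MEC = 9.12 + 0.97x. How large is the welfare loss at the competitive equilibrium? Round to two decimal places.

DWL = €357.37

Market equilibrium (private): 46.60 + 1.37x = 173.33 - 1.48x → x_m = 44.4667.
Social marginal cost = private MC + MEC = 55.72 + 2.34x.
Set SMC = demand: 55.72 + 2.34x = 173.33 - 1.48x → x* = 30.7880.
The loss is the area between SMC and demand from x* to x_m; with linear curves that's a triangle of height MEC(x_m).
DWL = ½ × 13.6787 × 52.2527 = 357.3745.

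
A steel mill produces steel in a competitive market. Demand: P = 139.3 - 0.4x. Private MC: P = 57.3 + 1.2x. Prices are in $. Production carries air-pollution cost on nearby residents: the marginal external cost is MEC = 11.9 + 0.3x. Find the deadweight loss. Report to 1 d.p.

DWL = $195.8

Market equilibrium (private): 57.3 + 1.2x = 139.3 - 0.4x → x_m = 51.2500.
Social marginal cost = private MC + MEC = 69.2 + 1.5x.
Set SMC = demand: 69.2 + 1.5x = 139.3 - 0.4x → x* = 36.8947.
Between x* and x_m the wedge SMC − demand runs linearly from 0 to MEC(x_m), so the loss is a triangle.
DWL = ½ × 14.3553 × 27.2750 = 195.7704.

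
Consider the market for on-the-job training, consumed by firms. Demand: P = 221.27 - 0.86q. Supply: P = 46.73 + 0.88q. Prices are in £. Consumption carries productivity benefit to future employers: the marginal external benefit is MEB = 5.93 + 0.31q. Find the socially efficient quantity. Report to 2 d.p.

q* = 126.20

Social marginal benefit = demand + MEB = 227.20 - 0.55q.
Set SMB = MC: 227.20 - 0.55q = 46.73 + 0.88q → q* = 126.2028.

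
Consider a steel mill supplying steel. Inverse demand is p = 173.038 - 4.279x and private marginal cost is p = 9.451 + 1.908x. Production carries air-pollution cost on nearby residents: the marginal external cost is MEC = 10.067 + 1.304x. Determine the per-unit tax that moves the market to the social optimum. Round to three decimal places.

tax = 36.791 per unit

Social marginal cost = private MC + MEC = 19.518 + 3.212x.
Set SMC = demand: 19.518 + 3.212x = 173.038 - 4.279x → x* = 20.4939.
The Pigouvian tax equals MEC at x*: 10.067 + 1.304×20.4939 = 36.7910.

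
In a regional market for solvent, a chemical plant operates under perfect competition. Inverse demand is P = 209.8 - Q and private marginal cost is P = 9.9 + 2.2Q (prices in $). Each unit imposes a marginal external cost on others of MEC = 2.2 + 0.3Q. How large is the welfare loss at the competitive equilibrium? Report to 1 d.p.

DWL = $62.6

Market equilibrium (private): 9.9 + 2.2Q = 209.8 - Q → Q_m = 62.4688.
Social marginal cost = private MC + MEC = 12.1 + 2.5Q.
Set SMC = demand: 12.1 + 2.5Q = 209.8 - Q → Q* = 56.4857.
Height of the DWL triangle at Q_m is SMC(Q_m) − demand(Q_m) = MEC(Q_m) = 20.9406.
DWL = ½ × 5.9831 × 20.9406 = 62.6449.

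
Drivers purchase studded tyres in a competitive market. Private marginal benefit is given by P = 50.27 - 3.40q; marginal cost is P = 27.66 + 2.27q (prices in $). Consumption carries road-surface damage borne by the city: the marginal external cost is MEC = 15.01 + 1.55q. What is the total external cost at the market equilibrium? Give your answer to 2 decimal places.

$72.18

Market equilibrium (private): 27.66 + 2.27q = 50.27 - 3.40q → q_m = 3.9877.
Total external cost = ∫₀^{q_m} (15.01 + 1.55q) dq = 15.01×3.9877 + ½×1.55×3.9877² = 72.1792.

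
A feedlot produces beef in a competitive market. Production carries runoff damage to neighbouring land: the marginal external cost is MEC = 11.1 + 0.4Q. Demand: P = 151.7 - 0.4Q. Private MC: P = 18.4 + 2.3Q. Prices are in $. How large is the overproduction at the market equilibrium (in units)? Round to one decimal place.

Market equilibrium (private): 18.4 + 2.3Q = 151.7 - 0.4Q → Q_m = 49.3704.
Social marginal cost = private MC + MEC = 29.5 + 2.7Q.
Set SMC = demand: 29.5 + 2.7Q = 151.7 - 0.4Q → Q* = 39.4194.
Gap = |49.3704 − 39.4194| = 9.9510.

10.0 units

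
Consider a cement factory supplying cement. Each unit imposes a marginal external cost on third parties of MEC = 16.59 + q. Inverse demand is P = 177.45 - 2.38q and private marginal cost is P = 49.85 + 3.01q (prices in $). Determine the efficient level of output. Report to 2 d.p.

q* = 17.37

Social marginal cost = private MC + MEC = 66.44 + 4.01q.
Set SMC = demand: 66.44 + 4.01q = 177.45 - 2.38q → q* = 17.3725.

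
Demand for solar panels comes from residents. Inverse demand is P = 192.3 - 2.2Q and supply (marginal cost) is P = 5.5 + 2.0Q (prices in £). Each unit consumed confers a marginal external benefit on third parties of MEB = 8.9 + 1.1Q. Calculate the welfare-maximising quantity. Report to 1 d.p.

Q* = 63.1

Social marginal benefit = demand + MEB = 201.2 - 1.1Q.
Set SMB = MC: 201.2 - 1.1Q = 5.5 + 2.0Q → Q* = 63.1290.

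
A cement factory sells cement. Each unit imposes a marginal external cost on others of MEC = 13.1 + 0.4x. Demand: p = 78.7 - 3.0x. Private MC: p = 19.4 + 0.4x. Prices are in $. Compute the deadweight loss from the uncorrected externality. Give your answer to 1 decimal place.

Market equilibrium (private): 19.4 + 0.4x = 78.7 - 3.0x → x_m = 17.4412.
Social marginal cost = private MC + MEC = 32.5 + 0.8x.
Set SMC = demand: 32.5 + 0.8x = 78.7 - 3.0x → x* = 12.1579.
The loss is the area between SMC and demand from x* to x_m; with linear curves that's a triangle of height MEC(x_m).
DWL = ½ × 5.2833 × 20.0765 = 53.0351.

DWL = $53.0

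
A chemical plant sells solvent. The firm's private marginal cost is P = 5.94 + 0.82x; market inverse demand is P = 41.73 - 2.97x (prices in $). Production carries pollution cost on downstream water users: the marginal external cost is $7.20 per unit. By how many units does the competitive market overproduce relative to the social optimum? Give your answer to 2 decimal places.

1.90 units

Market equilibrium (private): 5.94 + 0.82x = 41.73 - 2.97x → x_m = 9.4433.
Social marginal cost = private MC + MEC = 13.14 + 0.82x.
Set SMC = demand: 13.14 + 0.82x = 41.73 - 2.97x → x* = 7.5435.
Gap = |9.4433 − 7.5435| = 1.8998.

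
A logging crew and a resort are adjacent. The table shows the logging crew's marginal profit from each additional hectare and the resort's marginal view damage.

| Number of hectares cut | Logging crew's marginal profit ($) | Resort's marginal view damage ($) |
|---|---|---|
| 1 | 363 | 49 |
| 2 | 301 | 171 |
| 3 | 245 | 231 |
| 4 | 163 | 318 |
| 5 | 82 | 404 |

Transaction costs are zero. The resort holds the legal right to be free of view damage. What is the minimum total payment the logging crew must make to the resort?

$451

Efficient level: marginal profit ≥ marginal view damage through level 3, so k* = 3.
With the resort holding the right, the logging crew must at least compensate total damage at k*: 49 + 171 + 231 = 451.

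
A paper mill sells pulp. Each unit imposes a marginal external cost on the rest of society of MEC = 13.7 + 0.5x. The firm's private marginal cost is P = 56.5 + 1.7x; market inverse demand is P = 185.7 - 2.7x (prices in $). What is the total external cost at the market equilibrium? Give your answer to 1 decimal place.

Market equilibrium (private): 56.5 + 1.7x = 185.7 - 2.7x → x_m = 29.3636.
Total external cost = ∫₀^{x_m} (13.7 + 0.5x) dx = 13.7×29.3636 + ½×0.5×29.3636² = 617.8366.

$617.8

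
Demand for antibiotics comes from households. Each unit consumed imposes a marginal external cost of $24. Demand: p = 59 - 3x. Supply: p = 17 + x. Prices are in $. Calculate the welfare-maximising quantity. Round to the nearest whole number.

Social marginal benefit = demand − MEC = 35 - 3x.
Set SMB = MC: 35 - 3x = 17 + x → x* = 4.5000.

x* = 5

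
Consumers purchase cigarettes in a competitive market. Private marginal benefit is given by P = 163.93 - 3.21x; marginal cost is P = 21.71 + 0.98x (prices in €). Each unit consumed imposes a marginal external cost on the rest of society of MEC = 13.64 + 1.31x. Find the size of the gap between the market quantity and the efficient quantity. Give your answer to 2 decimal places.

Market equilibrium (private): 21.71 + 0.98x = 163.93 - 3.21x → x_m = 33.9427.
Social marginal benefit = demand − MEC = 150.29 - 4.52x.
Set SMB = MC: 150.29 - 4.52x = 21.71 + 0.98x → x* = 23.3782.
Gap = |33.9427 − 23.3782| = 10.5645.

10.56 units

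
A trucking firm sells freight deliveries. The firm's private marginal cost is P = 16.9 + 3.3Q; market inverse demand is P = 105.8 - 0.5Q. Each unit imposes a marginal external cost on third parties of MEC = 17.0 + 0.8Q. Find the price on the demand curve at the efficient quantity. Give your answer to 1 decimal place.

Social marginal cost = private MC + MEC = 33.9 + 4.1Q.
Set SMC = demand: 33.9 + 4.1Q = 105.8 - 0.5Q → Q* = 15.6304.
Consumer price on the demand curve at Q*: 105.8 − 0.5×15.6304 = 97.9848.

P = 98.0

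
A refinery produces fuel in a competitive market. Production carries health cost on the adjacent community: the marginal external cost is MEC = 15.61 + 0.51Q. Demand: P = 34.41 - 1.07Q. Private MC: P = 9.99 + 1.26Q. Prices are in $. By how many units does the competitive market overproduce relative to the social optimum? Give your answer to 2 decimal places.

7.38 units

Market equilibrium (private): 9.99 + 1.26Q = 34.41 - 1.07Q → Q_m = 10.4807.
Social marginal cost = private MC + MEC = 25.60 + 1.77Q.
Set SMC = demand: 25.60 + 1.77Q = 34.41 - 1.07Q → Q* = 3.1021.
Gap = |10.4807 − 3.1021| = 7.3786.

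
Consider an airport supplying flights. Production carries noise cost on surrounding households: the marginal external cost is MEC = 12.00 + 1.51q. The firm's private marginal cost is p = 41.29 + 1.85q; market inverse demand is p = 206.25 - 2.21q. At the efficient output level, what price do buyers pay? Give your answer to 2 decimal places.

P = 145.56

Social marginal cost = private MC + MEC = 53.29 + 3.36q.
Set SMC = demand: 53.29 + 3.36q = 206.25 - 2.21q → q* = 27.4614.
Consumer price on the demand curve at q*: 206.25 − 2.21×27.4614 = 145.5603.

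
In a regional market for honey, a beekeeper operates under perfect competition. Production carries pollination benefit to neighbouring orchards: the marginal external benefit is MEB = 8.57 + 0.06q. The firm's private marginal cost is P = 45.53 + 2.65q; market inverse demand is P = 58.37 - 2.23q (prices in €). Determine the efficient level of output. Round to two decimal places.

q* = 4.44

Social marginal cost = private MC − MEB = 36.96 + 2.59q.
Set SMC = demand: 36.96 + 2.59q = 58.37 - 2.23q → q* = 4.4419.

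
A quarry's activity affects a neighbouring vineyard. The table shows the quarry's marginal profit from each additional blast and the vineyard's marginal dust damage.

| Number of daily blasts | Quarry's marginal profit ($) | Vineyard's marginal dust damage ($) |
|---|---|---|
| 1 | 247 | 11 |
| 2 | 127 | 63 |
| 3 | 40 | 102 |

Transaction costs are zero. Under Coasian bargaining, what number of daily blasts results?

Bargaining reaches the level where marginal profit last exceeds marginal dust damage.
That holds through level 2 (127 ≥ 63) but not at 3 (40 < 102).

2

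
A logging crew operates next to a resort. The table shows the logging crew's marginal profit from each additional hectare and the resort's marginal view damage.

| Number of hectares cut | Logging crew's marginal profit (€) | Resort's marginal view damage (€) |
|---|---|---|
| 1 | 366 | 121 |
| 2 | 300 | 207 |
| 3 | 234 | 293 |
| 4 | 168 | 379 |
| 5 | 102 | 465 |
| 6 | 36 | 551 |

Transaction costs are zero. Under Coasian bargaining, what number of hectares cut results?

2

Bargaining reaches the level where marginal profit last exceeds marginal view damage.
That holds through level 2 (300 ≥ 207) but not at 3 (234 < 293).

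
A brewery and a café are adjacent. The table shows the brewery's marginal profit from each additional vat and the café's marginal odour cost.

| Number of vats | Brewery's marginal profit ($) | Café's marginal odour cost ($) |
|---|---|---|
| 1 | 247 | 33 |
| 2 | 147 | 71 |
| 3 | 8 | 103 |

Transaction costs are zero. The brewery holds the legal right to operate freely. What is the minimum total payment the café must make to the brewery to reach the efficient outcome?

Left alone the brewery would choose level 3 (marginal profit stays positive).
Efficient level: k* = 2 (marginal profit ≥ marginal odour cost through 2).
The café must at least cover the brewery's forgone profit from cutting 3→2: 8 = 8.

$8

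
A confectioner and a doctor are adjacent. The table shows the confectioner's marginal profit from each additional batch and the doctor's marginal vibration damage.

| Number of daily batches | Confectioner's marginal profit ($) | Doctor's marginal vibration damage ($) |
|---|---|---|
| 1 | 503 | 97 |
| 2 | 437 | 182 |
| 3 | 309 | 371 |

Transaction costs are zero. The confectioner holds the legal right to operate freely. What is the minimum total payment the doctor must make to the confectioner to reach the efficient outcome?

$309

Left alone the confectioner would choose level 3 (marginal profit stays positive).
Efficient level: k* = 2 (marginal profit ≥ marginal vibration damage through 2).
The doctor must at least cover the confectioner's forgone profit from cutting 3→2: 309 = 309.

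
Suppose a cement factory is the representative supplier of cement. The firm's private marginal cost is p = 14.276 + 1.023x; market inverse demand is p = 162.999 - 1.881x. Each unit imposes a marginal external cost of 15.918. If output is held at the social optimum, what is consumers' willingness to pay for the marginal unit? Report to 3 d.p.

Social marginal cost = private MC + MEC = 30.194 + 1.023x.
Set SMC = demand: 30.194 + 1.023x = 162.999 - 1.881x → x* = 45.7317.
Consumer price on the demand curve at x*: 162.999 − 1.881×45.7317 = 76.9777.

P = 76.978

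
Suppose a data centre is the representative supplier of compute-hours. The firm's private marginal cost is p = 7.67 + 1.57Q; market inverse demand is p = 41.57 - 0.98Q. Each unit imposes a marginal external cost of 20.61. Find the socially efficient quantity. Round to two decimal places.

Social marginal cost = private MC + MEC = 28.28 + 1.57Q.
Set SMC = demand: 28.28 + 1.57Q = 41.57 - 0.98Q → Q* = 5.2118.

Q* = 5.21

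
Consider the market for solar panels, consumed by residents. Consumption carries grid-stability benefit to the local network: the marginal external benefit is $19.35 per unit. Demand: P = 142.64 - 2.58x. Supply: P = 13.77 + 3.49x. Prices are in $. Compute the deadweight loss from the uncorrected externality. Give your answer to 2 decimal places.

DWL = $30.84

Market equilibrium (private): 13.77 + 3.49x = 142.64 - 2.58x → x_m = 21.2306.
Social marginal benefit = demand + MEB = 161.99 - 2.58x.
Set SMB = MC: 161.99 - 2.58x = 13.77 + 3.49x → x* = 24.4185.
Between x* and x_m the wedge SMB − MC runs linearly from 0 to MEB(x_m), so the loss is a triangle.
DWL = ½ × 3.1879 × 19.3500 = 30.8429.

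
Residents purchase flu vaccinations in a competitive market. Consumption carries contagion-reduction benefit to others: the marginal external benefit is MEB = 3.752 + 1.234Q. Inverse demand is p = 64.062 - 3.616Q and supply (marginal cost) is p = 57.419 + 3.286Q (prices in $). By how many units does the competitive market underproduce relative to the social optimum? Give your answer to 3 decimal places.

Market equilibrium (private): 57.419 + 3.286Q = 64.062 - 3.616Q → Q_m = 0.9625.
Social marginal benefit = demand + MEB = 67.814 - 2.382Q.
Set SMB = MC: 67.814 - 2.382Q = 57.419 + 3.286Q → Q* = 1.8340.
Gap = |0.9625 − 1.8340| = 0.8715.

0.872 units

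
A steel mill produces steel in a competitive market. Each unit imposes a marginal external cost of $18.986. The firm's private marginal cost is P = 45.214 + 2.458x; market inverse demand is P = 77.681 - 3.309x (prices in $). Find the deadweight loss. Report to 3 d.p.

DWL = $31.253

Market equilibrium (private): 45.214 + 2.458x = 77.681 - 3.309x → x_m = 5.6298.
Social marginal cost = private MC + MEC = 64.200 + 2.458x.
Set SMC = demand: 64.200 + 2.458x = 77.681 - 3.309x → x* = 2.3376.
Between x* and x_m the wedge SMC − demand runs linearly from 0 to MEC(x_m), so the loss is a triangle.
DWL = ½ × 3.2922 × 18.9860 = 31.2529.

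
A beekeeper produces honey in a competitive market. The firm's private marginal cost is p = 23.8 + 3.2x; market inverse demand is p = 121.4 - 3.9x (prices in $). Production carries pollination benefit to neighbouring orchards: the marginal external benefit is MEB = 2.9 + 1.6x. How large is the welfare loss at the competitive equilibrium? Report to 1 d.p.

DWL = $56.3

Market equilibrium (private): 23.8 + 3.2x = 121.4 - 3.9x → x_m = 13.7465.
Social marginal cost = private MC − MEB = 20.9 + 1.6x.
Set SMC = demand: 20.9 + 1.6x = 121.4 - 3.9x → x* = 18.2727.
The loss is the area between SMC and demand from x* to x_m; with linear curves that's a triangle of height MEB(x_m).
DWL = ½ × 4.5262 × 24.8944 = 56.3385.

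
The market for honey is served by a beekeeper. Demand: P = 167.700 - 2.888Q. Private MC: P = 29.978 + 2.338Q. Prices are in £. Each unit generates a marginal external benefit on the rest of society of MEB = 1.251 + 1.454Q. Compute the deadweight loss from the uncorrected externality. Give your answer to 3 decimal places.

DWL = £207.539

Market equilibrium (private): 29.978 + 2.338Q = 167.700 - 2.888Q → Q_m = 26.3532.
Social marginal cost = private MC − MEB = 28.727 + 0.884Q.
Set SMC = demand: 28.727 + 0.884Q = 167.700 - 2.888Q → Q* = 36.8433.
The welfare-loss triangle has base |Q_m − Q*| and height MEB(Q_m) (the vertical gap between SMC and demand is zero at Q* and MEB at Q_m).
DWL = ½ × 10.4901 × 39.5686 = 207.5393.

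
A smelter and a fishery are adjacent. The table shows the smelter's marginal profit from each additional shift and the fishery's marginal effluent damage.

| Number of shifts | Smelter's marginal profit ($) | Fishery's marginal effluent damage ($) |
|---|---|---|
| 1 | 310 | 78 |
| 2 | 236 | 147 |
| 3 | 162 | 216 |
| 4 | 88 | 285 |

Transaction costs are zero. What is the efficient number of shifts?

2

Bargaining reaches the level where marginal profit last exceeds marginal effluent damage.
That holds through level 2 (236 ≥ 147) but not at 3 (162 < 216).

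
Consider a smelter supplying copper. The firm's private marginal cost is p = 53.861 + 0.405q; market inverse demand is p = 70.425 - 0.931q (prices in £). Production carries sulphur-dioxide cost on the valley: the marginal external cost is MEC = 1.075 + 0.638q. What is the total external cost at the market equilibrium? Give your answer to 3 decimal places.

£62.363

Market equilibrium (private): 53.861 + 0.405q = 70.425 - 0.931q → q_m = 12.3982.
Total external cost = ∫₀^{q_m} (1.075 + 0.638q) dq = 1.075×12.3982 + ½×0.638×12.3982² = 62.3633.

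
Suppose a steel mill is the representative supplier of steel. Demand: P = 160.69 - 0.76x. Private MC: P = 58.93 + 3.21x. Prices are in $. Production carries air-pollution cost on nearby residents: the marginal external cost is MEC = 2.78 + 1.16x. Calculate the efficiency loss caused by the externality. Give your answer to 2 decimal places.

Market equilibrium (private): 58.93 + 3.21x = 160.69 - 0.76x → x_m = 25.6322.
Social marginal cost = private MC + MEC = 61.71 + 4.37x.
Set SMC = demand: 61.71 + 4.37x = 160.69 - 0.76x → x* = 19.2943.
Height of the DWL triangle at x_m is SMC(x_m) − demand(x_m) = MEC(x_m) = 32.5134.
DWL = ½ × 6.3379 × 32.5134 = 103.0333.

DWL = $103.03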